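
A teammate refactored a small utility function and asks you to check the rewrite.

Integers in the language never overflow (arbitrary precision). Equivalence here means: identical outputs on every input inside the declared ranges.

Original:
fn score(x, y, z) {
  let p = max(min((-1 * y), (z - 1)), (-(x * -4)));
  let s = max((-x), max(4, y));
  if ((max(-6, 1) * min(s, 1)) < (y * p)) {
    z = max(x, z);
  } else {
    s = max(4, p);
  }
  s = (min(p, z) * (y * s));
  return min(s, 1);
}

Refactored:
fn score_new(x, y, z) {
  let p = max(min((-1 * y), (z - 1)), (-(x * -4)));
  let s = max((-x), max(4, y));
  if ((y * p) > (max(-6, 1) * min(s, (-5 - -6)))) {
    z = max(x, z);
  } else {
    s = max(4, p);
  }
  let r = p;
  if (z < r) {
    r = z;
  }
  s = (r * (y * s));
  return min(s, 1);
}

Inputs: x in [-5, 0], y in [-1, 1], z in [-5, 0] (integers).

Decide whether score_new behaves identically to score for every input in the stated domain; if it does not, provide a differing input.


This is a faithful refactor — branching structure differs, and local variable names differ, and min/max/abs usage differs, and comparison usage differs, and constant usage differs, and arithmetic usage differs, and statement counts differ, but the computed results match everywhere.
Spot check at x=-5, y=-1, z=0 — score: p becomes -1; next s becomes 5; next ((max(-6, 1) * min(s, 1)) < (y * p)) evaluates to false; next s becomes 4; next s becomes 4; next final value 1. score_new: p becomes -1; next s becomes 5; next ((y * p) > (max(-6, 1) * min(s, (-5 - -6)))) evaluates to false; next s becomes 4; next r becomes -1; next (z < r) evaluates to false; next s becomes 4; next final value 1. Both give 1.
Every one of the 108 inputs gives matching results.
verdict: equivalent


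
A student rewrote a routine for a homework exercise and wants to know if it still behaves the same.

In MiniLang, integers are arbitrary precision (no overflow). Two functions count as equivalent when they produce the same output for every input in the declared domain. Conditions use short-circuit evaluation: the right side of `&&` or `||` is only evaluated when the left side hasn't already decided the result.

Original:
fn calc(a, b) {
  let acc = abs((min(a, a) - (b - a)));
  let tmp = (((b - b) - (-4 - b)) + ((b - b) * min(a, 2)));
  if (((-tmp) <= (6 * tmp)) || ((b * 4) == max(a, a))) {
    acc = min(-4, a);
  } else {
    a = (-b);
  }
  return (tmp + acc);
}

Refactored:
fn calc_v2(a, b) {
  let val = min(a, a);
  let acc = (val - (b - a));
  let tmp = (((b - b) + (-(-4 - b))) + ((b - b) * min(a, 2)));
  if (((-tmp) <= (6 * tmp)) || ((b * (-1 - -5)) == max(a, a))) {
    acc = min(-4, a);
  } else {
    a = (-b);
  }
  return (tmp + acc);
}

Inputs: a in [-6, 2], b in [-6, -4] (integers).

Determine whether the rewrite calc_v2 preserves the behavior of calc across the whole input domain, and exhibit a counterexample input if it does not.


Try a=-6, b=-6.
calc: acc = 6; tmp = -2; (((-tmp) <= (6 * tmp)) || ((b * 4) == max(a, a))) -> false; a = 6; return 4
calc_v2: val = -6; acc = -6; tmp = -2; (((-tmp) <= (6 * tmp)) || ((b * (-1 - -5)) == max(a, a))) -> false; a = 6; return -8
4 and -8 differ, so these are not the same function on this domain.
verdict: not equivalent; witness: a=-6, b=-6


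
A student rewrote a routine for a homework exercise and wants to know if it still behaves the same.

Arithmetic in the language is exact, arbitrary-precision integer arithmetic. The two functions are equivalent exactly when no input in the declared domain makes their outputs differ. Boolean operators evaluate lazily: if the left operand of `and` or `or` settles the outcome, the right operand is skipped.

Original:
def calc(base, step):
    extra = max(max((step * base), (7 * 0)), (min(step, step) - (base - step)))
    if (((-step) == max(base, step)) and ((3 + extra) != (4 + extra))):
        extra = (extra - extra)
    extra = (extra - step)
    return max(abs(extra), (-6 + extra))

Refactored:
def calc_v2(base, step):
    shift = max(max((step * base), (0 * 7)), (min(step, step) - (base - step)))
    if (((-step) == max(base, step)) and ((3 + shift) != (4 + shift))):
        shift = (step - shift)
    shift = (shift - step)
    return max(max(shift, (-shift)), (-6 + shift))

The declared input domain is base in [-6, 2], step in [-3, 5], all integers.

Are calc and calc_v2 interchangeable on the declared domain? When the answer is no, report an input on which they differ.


Try base=-6, step=0.
calc: extra becomes 6; next (((-step) == max(base, step)) and ((3 + extra) != (4 + extra))) evaluates to true; next extra becomes 0; next extra becomes 0; next final value 0
calc_v2: shift becomes 6; next (((-step) == max(base, step)) and ((3 + shift) != (4 + shift))) evaluates to true; next shift becomes -6; next shift becomes -6; next final value 6
0 vs 6 — the two versions disagree here.
verdict: not equivalent; witness: base=-6, step=0


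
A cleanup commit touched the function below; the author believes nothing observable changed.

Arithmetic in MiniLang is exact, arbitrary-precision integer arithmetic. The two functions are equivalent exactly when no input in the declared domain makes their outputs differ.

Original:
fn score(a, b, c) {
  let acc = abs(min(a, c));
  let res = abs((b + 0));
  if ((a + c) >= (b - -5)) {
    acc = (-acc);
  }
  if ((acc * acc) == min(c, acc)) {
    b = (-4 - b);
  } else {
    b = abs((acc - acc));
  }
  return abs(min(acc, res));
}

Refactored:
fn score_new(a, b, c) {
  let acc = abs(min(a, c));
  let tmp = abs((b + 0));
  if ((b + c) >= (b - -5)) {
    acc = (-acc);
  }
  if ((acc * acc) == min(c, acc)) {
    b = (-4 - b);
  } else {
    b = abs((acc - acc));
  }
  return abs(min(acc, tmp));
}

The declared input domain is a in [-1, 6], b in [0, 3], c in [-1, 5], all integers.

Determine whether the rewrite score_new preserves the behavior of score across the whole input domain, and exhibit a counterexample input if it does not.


These are not equivalent — on a=-1, b=0, c=5 the outputs split (0 vs 1).
score: acc becomes 1; next res becomes 0; next ((a + c) >= (b - -5)) evaluates to false; next ((acc * acc) == min(c, acc)) evaluates to true; next b becomes -4; next final value 0
score_new: acc becomes 1; next tmp becomes 0; next ((b + c) >= (b - -5)) evaluates to true; next acc becomes -1; next ((acc * acc) == min(c, acc)) evaluates to false; next b becomes 0; next final value 1
verdict: not equivalent; witness: a=-1, b=0, c=5


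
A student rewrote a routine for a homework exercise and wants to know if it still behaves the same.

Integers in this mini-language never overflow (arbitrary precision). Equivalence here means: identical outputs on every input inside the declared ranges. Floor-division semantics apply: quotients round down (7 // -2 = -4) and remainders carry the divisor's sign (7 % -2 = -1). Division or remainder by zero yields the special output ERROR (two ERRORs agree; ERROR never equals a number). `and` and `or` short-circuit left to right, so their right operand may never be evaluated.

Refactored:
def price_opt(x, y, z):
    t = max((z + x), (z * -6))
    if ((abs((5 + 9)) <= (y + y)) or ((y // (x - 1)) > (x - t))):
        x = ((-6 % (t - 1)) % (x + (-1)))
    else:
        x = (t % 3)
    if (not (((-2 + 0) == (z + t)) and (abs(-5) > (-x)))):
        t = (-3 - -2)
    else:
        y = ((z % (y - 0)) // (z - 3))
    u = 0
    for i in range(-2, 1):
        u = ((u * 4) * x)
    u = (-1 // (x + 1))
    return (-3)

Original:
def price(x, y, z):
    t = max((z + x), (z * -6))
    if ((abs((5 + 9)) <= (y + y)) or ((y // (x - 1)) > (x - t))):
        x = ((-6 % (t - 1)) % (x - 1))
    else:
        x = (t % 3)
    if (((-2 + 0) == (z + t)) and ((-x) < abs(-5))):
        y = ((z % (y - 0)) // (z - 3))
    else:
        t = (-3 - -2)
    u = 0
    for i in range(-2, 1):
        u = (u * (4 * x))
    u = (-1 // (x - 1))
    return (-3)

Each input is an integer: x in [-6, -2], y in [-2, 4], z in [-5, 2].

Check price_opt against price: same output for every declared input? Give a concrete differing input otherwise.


Not equivalent: x=-6, y=-2, z=2 separates them (-3 vs ERROR).
price: t becomes -4; next ((abs((5 + 9)) <= (y + y)) or ((y // (x - 1)) > (x - t))) evaluates to true; next x becomes -1; next (((-2 + 0) == (z + t)) and ((-x) < abs(-5))) evaluates to true; next y becomes 0; next u becomes 0; next at i=-2:; next u becomes 0; next at i=-1:; next u becomes 0; next at i=0:; next u becomes 0; next u becomes 0; next final value -3
price_opt: t becomes -4; next ((abs((5 + 9)) <= (y + y)) or ((y // (x - 1)) > (x - t))) evaluates to true; next x becomes -1; next (not (((-2 + 0) == (z + t)) and (abs(-5) > (-x)))) evaluates to false; next y becomes 0; next u becomes 0; next at i=-2:; next u becomes 0; next at i=-1:; next u becomes 0; next at i=0:; next u becomes 0; next hits division by zero so the output is ERROR
verdict: not equivalent; witness: x=-6, y=-2, z=2


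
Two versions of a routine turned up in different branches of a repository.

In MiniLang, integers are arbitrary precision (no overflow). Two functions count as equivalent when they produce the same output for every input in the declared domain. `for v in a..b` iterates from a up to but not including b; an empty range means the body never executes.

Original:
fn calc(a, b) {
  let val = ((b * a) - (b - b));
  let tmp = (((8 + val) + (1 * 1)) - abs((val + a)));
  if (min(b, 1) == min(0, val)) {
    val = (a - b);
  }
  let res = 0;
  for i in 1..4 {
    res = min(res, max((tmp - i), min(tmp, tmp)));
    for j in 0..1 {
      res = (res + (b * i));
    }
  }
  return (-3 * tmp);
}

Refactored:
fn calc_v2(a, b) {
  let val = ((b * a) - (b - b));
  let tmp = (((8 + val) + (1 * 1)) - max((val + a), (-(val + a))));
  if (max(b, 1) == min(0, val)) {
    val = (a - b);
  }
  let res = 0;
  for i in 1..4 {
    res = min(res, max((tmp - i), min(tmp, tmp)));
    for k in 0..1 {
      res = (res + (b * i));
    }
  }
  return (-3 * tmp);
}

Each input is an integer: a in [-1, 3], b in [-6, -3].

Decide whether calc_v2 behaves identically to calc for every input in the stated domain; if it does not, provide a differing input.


Equivalent. The suspicious edit (`min(b, 1)` became `max(b, 1)`) never changes the result for any input inside the declared domain.
Sweeping the whole domain (20 inputs) finds no disagreement.
Spot check at a=0, b=-5 — calc: val := 0 | tmp := 9 | (min(b, 1) == min(0, val)): false | res := 0 | iter i=1: | res := 0 | iter j=0: | res := -5 | iter i=2: | res := -5 | iter j=0: | res := -15 | iter i=3: | res := -15 | iter j=0: | res := -30 | result -27. calc_v2: val := 0 | tmp := 9 | (max(b, 1) == min(0, val)): false | res := 0 | iter i=1: | res := 0 | iter k=0: | res := -5 | iter i=2: | res := -5 | iter k=0: | res := -15 | iter i=3: | res := -15 | iter k=0: | res := -30 | result -27. Both give -27.
verdict: equivalent


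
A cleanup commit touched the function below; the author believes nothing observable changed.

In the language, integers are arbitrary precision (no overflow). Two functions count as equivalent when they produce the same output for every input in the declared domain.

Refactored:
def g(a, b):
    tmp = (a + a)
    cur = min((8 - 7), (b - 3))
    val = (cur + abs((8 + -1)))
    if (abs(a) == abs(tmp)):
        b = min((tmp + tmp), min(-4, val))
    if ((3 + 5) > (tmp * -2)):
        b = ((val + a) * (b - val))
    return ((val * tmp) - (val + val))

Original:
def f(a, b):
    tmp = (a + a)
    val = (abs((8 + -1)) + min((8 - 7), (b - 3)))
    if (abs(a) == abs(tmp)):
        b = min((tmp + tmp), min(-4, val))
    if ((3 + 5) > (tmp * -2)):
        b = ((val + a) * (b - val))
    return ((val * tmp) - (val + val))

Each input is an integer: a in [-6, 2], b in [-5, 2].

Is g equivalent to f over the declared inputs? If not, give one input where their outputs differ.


Equivalent — the differences include statement counts differ, local variable names differ, yet no declared input distinguishes the two.
Spot check at a=1, b=-2 — f: tmp := 2 | val := 2 | (abs(a) == abs(tmp)): false | ((3 + 5) > (tmp * -2)): true | b := -12 | result 0. g: tmp := 2 | cur := -5 | val := 2 | (abs(a) == abs(tmp)): false | ((3 + 5) > (tmp * -2)): true | b := -12 | result 0. Both give 0.
Across all 72 domain points the two functions coincide.
verdict: equivalent


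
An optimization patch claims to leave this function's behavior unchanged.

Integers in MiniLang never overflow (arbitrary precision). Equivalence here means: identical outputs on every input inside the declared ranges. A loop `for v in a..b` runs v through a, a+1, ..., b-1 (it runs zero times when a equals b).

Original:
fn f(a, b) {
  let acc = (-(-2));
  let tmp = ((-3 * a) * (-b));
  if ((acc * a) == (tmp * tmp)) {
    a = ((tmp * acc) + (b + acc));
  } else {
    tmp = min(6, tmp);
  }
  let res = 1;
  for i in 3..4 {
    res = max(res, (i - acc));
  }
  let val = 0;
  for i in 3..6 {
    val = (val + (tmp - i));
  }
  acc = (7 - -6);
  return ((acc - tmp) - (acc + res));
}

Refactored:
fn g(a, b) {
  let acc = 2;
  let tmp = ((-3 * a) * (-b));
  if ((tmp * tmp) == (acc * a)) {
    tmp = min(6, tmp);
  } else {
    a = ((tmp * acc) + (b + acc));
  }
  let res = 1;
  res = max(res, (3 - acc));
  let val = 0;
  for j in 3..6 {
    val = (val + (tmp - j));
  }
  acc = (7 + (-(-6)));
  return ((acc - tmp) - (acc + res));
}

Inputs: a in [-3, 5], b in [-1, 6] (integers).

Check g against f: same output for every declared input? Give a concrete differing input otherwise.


Consider the input a=-3, b=-1.
f: acc=2, then tmp=9, then ((acc * a) == (tmp * tmp)) is false, then tmp=6, then res=1, then (i=3), then res=1, then val=0, then (i=3), then val=3, then (i=4), then val=5, then (i=5), then val=6, then acc=13, then returns -7
g: acc=2, then tmp=9, then ((tmp * tmp) == (acc * a)) is false, then a=19, then res=1, then res=1, then val=0, then (j=3), then val=6, then (j=4), then val=11, then (j=5), then val=15, then acc=13, then returns -10
-7 vs -10 — the two versions disagree here.
verdict: not equivalent; witness: a=-3, b=-1


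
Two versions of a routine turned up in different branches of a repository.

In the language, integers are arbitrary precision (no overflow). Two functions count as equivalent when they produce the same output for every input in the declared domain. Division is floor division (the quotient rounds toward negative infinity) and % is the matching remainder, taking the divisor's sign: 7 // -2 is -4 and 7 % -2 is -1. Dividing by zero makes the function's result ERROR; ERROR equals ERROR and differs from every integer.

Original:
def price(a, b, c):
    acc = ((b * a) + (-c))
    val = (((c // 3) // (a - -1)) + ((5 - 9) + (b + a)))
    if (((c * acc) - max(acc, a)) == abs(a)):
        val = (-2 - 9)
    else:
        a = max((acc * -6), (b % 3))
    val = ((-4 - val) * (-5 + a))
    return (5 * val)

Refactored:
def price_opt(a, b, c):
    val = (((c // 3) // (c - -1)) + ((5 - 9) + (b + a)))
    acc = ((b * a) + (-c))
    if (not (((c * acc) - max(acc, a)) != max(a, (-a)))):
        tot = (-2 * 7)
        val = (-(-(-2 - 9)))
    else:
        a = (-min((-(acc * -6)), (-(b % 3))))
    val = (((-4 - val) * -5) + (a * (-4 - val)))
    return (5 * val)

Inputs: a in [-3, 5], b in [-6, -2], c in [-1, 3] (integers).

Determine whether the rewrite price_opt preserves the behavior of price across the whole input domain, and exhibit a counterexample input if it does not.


Consider the input a=-3, b=-6, c=-1.
price: acc becomes 19; next val becomes -13; next (((c * acc) - max(acc, a)) == abs(a)) evaluates to false; next a becomes 0; next val becomes -45; next final value -225
price_opt: hits division by zero so the output is ERROR
-225 and ERROR differ, so these are not the same function on this domain.
verdict: not equivalent; witness: a=-3, b=-6, c=-1


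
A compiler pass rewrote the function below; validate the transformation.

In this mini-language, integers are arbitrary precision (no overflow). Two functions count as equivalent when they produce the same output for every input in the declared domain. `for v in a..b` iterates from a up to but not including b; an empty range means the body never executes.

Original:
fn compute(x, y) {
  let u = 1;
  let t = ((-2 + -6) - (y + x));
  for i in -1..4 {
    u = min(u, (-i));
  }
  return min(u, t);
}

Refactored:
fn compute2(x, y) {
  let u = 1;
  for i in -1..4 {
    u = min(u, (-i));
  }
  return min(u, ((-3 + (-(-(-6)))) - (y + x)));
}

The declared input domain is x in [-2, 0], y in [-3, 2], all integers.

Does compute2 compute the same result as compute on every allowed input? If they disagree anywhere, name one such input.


On input x=-2, y=-3, compute returns -3 while compute2 returns -4.
verdict: not equivalent; witness: x=-2, y=-3


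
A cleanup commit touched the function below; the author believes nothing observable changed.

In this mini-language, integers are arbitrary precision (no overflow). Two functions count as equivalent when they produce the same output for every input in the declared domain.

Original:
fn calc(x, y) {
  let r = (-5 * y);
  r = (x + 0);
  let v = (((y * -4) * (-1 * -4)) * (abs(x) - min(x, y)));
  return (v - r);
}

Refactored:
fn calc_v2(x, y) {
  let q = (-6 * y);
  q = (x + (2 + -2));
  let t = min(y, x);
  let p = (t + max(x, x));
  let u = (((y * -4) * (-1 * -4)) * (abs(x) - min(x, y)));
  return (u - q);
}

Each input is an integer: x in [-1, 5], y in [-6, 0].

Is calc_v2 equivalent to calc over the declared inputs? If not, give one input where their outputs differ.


Equivalent. The edit looks behavioral (`-5` became `-6`), but over these ranges it never changes the outcome.
Checked all 49 inputs in the declared domain: the outputs agree on every one.
Tracing x=0, y=0: calc: r = 0; r = 0; v = 0; return 0 | calc_v2: q = 0; q = 0; t = 0; p = 0; u = 0; return 0 — matching result 0.
verdict: equivalent


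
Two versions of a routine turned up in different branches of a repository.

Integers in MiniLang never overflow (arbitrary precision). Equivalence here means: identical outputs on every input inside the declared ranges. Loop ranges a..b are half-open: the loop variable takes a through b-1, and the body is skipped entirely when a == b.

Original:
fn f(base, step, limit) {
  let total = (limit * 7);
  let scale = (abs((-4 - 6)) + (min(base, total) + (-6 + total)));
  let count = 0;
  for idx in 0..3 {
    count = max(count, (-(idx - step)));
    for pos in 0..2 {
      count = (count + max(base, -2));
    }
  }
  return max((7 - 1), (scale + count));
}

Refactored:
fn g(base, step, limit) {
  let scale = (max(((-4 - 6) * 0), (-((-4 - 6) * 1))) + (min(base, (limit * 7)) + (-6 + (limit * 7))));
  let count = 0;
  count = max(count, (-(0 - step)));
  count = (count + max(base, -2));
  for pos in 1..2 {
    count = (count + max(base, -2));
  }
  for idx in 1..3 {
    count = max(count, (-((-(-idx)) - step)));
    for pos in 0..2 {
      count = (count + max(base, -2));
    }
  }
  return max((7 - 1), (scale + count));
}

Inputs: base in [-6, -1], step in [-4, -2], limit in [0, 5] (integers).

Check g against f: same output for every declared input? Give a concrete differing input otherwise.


Equivalent. The suspicious edit (`1` became `0`) never changes the result for any input inside the declared domain.
An exhaustive pass over the 108 declared inputs shows identical outputs.
Tracing base=-4, step=-3, limit=0: f: total := 0 | scale := 0 | count := 0 | iter idx=0: | count := 0 | iter pos=0: | count := -2 | iter pos=1: | count := -4 | iter idx=1: | count := -4 | iter pos=0: | count := -6 | iter pos=1: | count := -8 | iter idx=2: | count := -5 | iter pos=0: | count := -7 | iter pos=1: | count := -9 | result 6 | g: scale := 0 | count := 0 | count := 0 | count := -2 | iter pos=1: | count := -4 | iter idx=1: | count := -4 | iter pos=0: | count := -6 | iter pos=1: | count := -8 | iter idx=2: | count := -5 | iter pos=0: | count := -7 | iter pos=1: | count := -9 | result 6 — matching result 6.
verdict: equivalent


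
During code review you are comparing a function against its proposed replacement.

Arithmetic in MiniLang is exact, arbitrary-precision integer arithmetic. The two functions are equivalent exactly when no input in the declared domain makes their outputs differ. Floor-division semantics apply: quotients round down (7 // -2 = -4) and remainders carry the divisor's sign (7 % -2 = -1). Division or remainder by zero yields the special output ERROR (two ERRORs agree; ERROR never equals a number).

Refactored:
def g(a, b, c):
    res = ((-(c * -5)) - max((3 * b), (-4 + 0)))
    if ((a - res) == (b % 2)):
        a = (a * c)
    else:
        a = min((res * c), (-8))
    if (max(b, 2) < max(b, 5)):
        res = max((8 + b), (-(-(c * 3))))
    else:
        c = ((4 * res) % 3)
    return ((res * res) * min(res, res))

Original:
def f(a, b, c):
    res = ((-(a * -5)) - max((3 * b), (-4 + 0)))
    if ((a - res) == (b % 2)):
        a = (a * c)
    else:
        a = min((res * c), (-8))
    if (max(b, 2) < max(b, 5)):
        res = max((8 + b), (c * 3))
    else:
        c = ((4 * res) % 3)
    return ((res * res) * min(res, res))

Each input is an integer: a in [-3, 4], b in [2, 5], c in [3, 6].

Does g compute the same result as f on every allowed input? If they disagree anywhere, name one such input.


Evaluate both at a=-3, b=5, c=3.
f: res becomes -30; next ((a - res) == (b % 2)) evaluates to false; next a becomes -90; next (max(b, 2) < max(b, 5)) evaluates to false; next c becomes 0; next final value -27000
g: res becomes 0; next ((a - res) == (b % 2)) evaluates to false; next a becomes -8; next (max(b, 2) < max(b, 5)) evaluates to false; next c becomes 0; next final value 0
-27000 vs 0 — the two versions disagree here.
verdict: not equivalent; witness: a=-3, b=5, c=3


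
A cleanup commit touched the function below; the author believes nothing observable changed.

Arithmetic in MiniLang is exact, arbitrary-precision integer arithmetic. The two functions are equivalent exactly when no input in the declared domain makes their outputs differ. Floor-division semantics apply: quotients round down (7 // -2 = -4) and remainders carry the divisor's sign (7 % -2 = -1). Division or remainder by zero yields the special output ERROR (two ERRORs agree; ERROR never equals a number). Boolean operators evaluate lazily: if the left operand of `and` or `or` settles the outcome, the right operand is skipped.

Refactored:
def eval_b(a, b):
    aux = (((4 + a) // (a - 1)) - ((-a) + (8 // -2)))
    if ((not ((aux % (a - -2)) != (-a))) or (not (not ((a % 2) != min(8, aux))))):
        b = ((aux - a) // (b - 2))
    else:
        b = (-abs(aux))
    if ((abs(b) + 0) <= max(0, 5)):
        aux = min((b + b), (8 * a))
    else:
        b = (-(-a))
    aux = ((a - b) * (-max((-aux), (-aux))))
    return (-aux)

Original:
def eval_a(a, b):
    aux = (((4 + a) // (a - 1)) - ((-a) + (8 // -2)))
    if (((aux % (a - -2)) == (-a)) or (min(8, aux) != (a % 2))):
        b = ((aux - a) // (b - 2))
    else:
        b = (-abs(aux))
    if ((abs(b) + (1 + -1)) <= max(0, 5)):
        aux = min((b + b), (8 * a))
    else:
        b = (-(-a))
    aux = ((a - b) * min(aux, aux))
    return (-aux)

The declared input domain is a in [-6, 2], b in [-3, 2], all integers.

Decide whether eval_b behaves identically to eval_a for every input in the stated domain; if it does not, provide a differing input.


This is a faithful refactor — arithmetic usage differs; and min/max/abs usage differs; and comparison usage differs; and boolean connective usage differs; and constant usage differs, but the computed results match everywhere.
As a probe, take a=2, b=-1: eval_a runs aux = 12; (((aux % (a - -2)) == (-a)) or (min(8, aux) != (a % 2))) -> true; b = -4; ((abs(b) + (1 + -1)) <= max(0, 5)) -> true; aux = -8; aux = -48; return 48; eval_b runs aux = 12; ((not ((aux % (a - -2)) != (-a))) or (not (not ((a % 2) != min(8, aux))))) -> true; b = -4; ((abs(b) + 0) <= max(0, 5)) -> true; aux = -8; aux = -48; return 48; both end at 48.
An exhaustive pass over the 54 declared inputs shows identical outputs.
verdict: equivalent


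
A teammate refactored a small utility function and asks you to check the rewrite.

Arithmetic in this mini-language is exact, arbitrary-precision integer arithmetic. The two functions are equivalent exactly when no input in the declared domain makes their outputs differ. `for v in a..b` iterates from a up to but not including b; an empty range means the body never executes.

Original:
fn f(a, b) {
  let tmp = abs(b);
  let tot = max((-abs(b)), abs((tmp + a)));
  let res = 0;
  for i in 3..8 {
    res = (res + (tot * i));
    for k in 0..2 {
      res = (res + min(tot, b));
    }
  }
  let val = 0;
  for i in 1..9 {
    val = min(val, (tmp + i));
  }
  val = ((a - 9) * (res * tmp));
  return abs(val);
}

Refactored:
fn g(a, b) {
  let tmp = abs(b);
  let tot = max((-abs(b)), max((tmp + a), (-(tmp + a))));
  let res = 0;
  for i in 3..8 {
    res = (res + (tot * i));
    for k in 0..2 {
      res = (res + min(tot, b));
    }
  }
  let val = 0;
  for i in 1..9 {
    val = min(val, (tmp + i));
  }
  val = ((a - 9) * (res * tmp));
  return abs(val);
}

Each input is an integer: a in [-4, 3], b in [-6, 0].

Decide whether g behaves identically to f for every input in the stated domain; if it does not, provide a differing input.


Differences: min/max/abs usage differs, plus arithmetic usage differs — yet all 56 inputs agree.
verdict: equivalent


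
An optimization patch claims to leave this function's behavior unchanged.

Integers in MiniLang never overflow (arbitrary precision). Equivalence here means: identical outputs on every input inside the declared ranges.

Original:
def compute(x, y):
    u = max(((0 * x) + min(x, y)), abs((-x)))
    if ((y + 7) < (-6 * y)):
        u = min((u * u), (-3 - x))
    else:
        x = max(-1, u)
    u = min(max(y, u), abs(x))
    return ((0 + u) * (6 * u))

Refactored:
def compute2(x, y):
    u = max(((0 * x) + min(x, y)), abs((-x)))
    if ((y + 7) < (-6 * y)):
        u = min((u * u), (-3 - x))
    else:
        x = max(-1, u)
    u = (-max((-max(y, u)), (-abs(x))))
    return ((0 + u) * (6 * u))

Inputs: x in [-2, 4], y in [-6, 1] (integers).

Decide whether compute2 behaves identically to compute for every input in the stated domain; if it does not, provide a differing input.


The two versions differ — the changes include min/max/abs usage differs.
Tracing x=2, y=1: compute: u becomes 2; next ((y + 7) < (-6 * y)) evaluates to false; next x becomes 2; next u becomes 2; next final value 24 | compute2: u becomes 2; next ((y + 7) < (-6 * y)) evaluates to false; next x becomes 2; next u becomes 2; next final value 24 — matching result 24.
Every one of the 56 inputs gives matching results.
verdict: equivalent


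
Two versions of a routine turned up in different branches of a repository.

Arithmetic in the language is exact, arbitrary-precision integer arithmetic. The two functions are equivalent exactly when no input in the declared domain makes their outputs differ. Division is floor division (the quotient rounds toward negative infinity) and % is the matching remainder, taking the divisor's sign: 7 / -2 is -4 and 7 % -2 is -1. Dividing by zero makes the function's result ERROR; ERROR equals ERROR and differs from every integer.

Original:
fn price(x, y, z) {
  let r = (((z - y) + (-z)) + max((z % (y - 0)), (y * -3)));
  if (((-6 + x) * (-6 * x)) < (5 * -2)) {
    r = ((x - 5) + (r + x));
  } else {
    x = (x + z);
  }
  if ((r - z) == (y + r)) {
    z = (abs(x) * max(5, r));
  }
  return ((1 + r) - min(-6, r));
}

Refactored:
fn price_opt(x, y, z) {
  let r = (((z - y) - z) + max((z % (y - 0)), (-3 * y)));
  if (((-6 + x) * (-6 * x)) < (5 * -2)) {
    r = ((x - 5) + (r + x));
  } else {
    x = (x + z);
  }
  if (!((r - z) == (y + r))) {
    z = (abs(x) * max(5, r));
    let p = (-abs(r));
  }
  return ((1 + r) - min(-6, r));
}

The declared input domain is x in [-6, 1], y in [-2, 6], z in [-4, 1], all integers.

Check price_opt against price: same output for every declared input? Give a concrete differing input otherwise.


One difference looks behavioral, but it never changes the outcome for any declared input.
Tracing x=-6, y=6, z=-4: price: r := -4 | (((-6 + x) * (-6 * x)) < (5 * -2)): true | r := -21 | ((r - z) == (y + r)): false | result 1 | price_opt: r := -4 | (((-6 + x) * (-6 * x)) < (5 * -2)): true | r := -21 | (!((r - z) == (y + r))): true | z := 30 | p := -21 | result 1 — matching result 1.
Sweeping the whole domain (432 inputs) finds no disagreement.
verdict: equivalent


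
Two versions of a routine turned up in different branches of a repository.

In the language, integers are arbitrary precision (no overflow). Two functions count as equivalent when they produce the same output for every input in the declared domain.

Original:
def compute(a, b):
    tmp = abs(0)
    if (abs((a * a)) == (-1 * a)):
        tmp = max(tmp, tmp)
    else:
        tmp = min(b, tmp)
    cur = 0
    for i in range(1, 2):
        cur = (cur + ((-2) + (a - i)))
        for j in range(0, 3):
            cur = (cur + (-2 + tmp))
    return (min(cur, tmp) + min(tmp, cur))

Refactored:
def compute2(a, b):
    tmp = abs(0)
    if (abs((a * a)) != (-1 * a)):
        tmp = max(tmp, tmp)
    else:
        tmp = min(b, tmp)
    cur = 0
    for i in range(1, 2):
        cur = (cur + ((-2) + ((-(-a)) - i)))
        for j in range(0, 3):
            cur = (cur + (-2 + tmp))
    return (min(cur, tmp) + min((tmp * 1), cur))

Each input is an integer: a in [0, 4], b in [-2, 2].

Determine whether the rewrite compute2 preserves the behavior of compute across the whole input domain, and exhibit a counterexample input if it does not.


Not equivalent: a=0, b=-2 separates them (-18 vs -30).
compute: tmp becomes 0; next (abs((a * a)) == (-1 * a)) evaluates to true; next tmp becomes 0; next cur becomes 0; next at i=1:; next cur becomes -3; next at j=0:; next cur becomes -5; next at j=1:; next cur becomes -7; next at j=2:; next cur becomes -9; next final value -18
compute2: tmp becomes 0; next (abs((a * a)) != (-1 * a)) evaluates to false; next tmp becomes -2; next cur becomes 0; next at i=1:; next cur becomes -3; next at j=0:; next cur becomes -7; next at j=1:; next cur becomes -11; next at j=2:; next cur becomes -15; next final value -30
verdict: not equivalent; witness: a=0, b=-2


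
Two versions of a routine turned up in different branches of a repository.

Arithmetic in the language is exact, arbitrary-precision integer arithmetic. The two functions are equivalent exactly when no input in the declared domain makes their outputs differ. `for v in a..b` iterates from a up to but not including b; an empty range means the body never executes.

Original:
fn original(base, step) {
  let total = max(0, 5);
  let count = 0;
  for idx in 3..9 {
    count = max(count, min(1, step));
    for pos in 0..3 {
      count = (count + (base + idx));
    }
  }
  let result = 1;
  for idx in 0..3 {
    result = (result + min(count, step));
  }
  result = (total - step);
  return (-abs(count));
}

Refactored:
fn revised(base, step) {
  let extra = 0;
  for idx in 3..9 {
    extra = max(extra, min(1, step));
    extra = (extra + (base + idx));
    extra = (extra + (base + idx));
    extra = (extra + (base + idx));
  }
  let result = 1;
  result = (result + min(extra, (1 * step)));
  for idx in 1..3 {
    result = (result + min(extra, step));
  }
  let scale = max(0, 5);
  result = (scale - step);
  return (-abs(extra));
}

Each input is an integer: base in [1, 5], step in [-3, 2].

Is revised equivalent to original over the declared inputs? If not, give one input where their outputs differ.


Side by side, the visible changes include: arithmetic usage differs, loop structure differs, statement counts differ, min/max/abs usage differs, constant usage differs, local variable names differ.
As a probe, take base=4, step=1: original runs total = 5; count = 0; [idx=3]; count = 1; [pos=0]; count = 8; [pos=1]; count = 15; [pos=2]; count = 22; [idx=4]; count = 22; [pos=0]; count = 30; [pos=1]; count = 38; [pos=2]; count = 46; [idx=5]; count = 46; [pos=0]; count = 55; [pos=1]; count = 64; [pos=2]; count = 73; [idx=6]; count = 73; [pos=0]; count = 83; [pos=1]; count = 93; [pos=2]; count = 103; [idx=7]; count = 103; [pos=0]; count = 114; [pos=1]; count = 125; [pos=2]; count = 136; [idx=8]; count = 136; [pos=0]; count = 148; [pos=1]; count = 160; [pos=2]; count = 172; result = 1; [idx=0]; result = 2; [idx=1]; result = 3; [idx=2]; result = 4; result = 4; return -172; revised runs extra = 0; [idx=3]; extra = 1; extra = 8; extra = 15; extra = 22; [idx=4]; extra = 22; extra = 30; extra = 38; extra = 46; [idx=5]; extra = 46; extra = 55; extra = 64; extra = 73; [idx=6]; extra = 73; extra = 83; extra = 93; extra = 103; [idx=7]; extra = 103; extra = 114; extra = 125; extra = 136; [idx=8]; extra = 136; extra = 148; extra = 160; extra = 172; result = 1; result = 2; [idx=1]; result = 3; [idx=2]; result = 4; scale = 5; result = 4; return -172; both end at -172.
Sweeping the whole domain (30 inputs) finds no disagreement.
verdict: equivalent


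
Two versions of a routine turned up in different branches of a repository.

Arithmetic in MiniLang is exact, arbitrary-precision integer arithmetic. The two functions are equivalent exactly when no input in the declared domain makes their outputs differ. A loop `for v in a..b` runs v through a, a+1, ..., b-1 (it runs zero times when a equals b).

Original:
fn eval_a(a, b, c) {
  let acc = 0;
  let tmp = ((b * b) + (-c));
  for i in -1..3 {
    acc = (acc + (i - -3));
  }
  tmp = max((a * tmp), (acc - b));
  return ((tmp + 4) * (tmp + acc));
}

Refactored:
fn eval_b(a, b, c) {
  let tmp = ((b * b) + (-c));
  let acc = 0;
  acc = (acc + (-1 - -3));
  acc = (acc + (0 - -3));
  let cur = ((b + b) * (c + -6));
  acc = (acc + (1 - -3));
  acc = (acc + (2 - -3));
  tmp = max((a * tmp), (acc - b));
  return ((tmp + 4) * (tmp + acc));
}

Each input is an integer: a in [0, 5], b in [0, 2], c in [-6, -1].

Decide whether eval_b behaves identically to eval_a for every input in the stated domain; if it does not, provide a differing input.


Although local variable names differ, and constant usage differs, and arithmetic usage differs, and statement counts differ, and loop structure differs, 108/108 inputs agree.
verdict: equivalent


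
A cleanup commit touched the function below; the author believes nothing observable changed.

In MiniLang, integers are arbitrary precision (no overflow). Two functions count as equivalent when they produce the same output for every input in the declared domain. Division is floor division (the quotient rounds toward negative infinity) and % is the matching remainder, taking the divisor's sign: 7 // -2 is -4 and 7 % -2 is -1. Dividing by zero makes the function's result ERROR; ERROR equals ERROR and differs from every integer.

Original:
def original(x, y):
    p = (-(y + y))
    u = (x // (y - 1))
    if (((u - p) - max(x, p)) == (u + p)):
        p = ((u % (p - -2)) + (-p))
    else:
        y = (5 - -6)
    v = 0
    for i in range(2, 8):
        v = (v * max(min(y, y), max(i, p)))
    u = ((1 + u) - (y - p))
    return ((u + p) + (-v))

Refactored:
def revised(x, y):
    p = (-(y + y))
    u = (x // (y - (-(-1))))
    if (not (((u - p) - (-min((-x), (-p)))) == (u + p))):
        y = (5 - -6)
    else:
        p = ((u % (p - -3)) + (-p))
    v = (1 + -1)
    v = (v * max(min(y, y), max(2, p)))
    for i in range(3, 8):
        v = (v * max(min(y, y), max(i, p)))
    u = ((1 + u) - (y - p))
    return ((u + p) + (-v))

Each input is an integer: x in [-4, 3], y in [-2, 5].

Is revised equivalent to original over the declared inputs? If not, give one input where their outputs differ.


These are not equivalent — on x=-4, y=0 the outputs split (5 vs 7).
original: p := 0 | u := 4 | (((u - p) - max(x, p)) == (u + p)): true | p := 0 | v := 0 | iter i=2: | v := 0 | iter i=3: | v := 0 | iter i=4: | v := 0 | iter i=5: | v := 0 | iter i=6: | v := 0 | iter i=7: | v := 0 | u := 5 | result 5
revised: p := 0 | u := 4 | (not (((u - p) - (-min((-x), (-p)))) == (u + p))): false | p := 1 | v := 0 | v := 0 | iter i=3: | v := 0 | iter i=4: | v := 0 | iter i=5: | v := 0 | iter i=6: | v := 0 | iter i=7: | v := 0 | u := 6 | result 7
verdict: not equivalent; witness: x=-4, y=0


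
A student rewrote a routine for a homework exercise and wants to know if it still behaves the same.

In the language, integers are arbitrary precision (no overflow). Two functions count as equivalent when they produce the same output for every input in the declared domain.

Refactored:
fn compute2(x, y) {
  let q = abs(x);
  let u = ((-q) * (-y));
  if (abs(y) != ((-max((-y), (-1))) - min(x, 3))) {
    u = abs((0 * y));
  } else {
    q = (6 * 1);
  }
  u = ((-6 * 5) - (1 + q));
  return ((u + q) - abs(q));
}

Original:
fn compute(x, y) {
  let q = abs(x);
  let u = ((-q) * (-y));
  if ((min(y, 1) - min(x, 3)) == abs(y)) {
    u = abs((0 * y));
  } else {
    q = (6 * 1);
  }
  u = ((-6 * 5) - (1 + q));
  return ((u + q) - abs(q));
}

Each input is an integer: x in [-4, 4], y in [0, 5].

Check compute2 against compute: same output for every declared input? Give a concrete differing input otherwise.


Try x=-4, y=0.
compute: q := 4 | u := 0 | ((min(y, 1) - min(x, 3)) == abs(y)): false | q := 6 | u := -37 | result -37
compute2: q := 4 | u := 0 | (abs(y) != ((-max((-y), (-1))) - min(x, 3))): true | u := 0 | u := -35 | result -35
-37 against -35: the behavior changed.
verdict: not equivalent; witness: x=-4, y=0


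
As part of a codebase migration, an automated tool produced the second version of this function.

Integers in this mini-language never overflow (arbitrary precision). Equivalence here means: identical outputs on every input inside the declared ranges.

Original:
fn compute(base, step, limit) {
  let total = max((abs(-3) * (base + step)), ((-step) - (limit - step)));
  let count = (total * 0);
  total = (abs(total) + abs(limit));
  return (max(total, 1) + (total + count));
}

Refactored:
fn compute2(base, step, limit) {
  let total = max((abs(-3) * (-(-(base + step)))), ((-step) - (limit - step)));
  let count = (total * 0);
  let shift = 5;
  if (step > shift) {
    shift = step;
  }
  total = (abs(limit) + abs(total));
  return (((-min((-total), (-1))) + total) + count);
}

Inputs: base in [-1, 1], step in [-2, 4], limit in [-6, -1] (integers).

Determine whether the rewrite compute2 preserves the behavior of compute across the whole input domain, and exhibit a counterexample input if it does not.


Equivalent — the differences include comparison usage differs, and statement counts differ, and constant usage differs, and branching structure differs, and min/max/abs usage differs, and local variable names differ, yet no declared input distinguishes the two.
As a probe, take base=1, step=2, limit=-2: compute runs total = 9; count = 0; total = 11; return 22; compute2 runs total = 9; count = 0; shift = 5; (step > shift) -> false; total = 11; return 22; both end at 22.
Every one of the 126 inputs gives matching results.
verdict: equivalent


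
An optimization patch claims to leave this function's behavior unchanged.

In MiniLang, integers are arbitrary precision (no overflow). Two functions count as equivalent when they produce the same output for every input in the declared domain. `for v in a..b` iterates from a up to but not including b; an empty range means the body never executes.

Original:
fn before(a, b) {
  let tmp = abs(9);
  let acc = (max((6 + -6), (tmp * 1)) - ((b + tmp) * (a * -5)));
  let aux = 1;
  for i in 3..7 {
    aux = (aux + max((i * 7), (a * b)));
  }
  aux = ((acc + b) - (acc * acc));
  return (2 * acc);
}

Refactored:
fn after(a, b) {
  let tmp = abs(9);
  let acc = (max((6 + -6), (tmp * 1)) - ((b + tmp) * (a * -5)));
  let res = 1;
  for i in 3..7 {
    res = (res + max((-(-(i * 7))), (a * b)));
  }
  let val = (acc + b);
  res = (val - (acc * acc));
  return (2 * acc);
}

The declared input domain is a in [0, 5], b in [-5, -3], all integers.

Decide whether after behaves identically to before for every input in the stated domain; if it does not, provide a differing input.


Comparing the listings, the differences include: local variable names differ, and statement counts differ.
One worked example (a=2, b=-5) — before: tmp=9, then acc=49, then aux=1, then (i=3), then aux=22, then (i=4), then aux=50, then (i=5), then aux=85, then (i=6), then aux=127, then aux=-2357, then returns 98; after: tmp=9, then acc=49, then res=1, then (i=3), then res=22, then (i=4), then res=50, then (i=5), then res=85, then (i=6), then res=127, then val=44, then res=-2357, then returns 98; agreement on 98.
Checked all 18 inputs in the declared domain: the outputs agree on every one.
verdict: equivalent
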